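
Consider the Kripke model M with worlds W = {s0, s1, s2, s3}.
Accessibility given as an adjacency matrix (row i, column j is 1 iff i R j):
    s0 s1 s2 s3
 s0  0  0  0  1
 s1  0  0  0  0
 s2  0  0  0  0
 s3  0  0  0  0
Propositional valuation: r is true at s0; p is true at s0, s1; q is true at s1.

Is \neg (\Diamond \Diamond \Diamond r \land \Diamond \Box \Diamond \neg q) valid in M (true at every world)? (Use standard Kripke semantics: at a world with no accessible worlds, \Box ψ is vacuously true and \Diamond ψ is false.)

Recall that \Box ψ holds at a world iff ψ holds at every accessible world, and \Diamond ψ holds iff ψ holds at some accessible world.
Let φ = \neg (\Diamond \Diamond \Diamond r \land \Diamond \Box \Diamond \neg q). Evaluate φ at each world:
  s0 (successors {s3}): φ is true.
  s1 (successors ∅): φ is true.
  s2 (successors ∅): φ is true.
  s3 (successors ∅): φ is true.
For instance, at s0:
  At s0: \Diamond \Diamond \Diamond r \land \Diamond \Box \Diamond \neg q is false, so \neg (\Diamond \Diamond \Diamond r \land \Diamond \Box \Diamond \neg q) is true.
    At s0: \Diamond \Diamond \Diamond r is false, \Diamond \Box \Diamond \neg q is true, so \Diamond \Diamond \Diamond r \land \Diamond \Box \Diamond \neg q is false.
      At s0: \Diamond \Diamond \Diamond r requires \Diamond \Diamond r at some successor in {s3}.
        At s3: \Diamond \Diamond r is false.
      So \Diamond \Diamond \Diamond r is false at s0.
      At s0: \Diamond \Box \Diamond \neg q requires \Box \Diamond \neg q at some successor in {s3}.
        \Box \Diamond \neg q holds at s3, so \Diamond \Box \Diamond \neg q is true at s0.

Yes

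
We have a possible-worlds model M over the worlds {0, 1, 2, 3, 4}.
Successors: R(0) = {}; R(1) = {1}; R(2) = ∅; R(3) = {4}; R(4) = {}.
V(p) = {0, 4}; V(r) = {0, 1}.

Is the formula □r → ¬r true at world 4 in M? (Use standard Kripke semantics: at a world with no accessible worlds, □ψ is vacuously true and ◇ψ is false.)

At 4: □r is true, ¬r is true, so □r → ¬r is true.
  At 4: no accessible worlds, so □r holds vacuously.

Yes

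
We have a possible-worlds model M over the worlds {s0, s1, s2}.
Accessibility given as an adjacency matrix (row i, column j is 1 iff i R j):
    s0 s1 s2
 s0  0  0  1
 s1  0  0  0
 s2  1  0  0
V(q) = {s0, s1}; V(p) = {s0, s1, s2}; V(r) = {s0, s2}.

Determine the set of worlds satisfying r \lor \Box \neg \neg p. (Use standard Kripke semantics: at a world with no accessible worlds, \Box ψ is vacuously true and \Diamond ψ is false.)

s0, s1, s2

Recall that \Box ψ holds at a world iff ψ holds at every accessible world, and \Diamond ψ holds iff ψ holds at some accessible world.
Let φ = r \lor \Box \neg \neg p. Evaluate φ at each world:
  s0 (successors {s2}): φ is true.
  s1 (successors ∅): φ is true.
  s2 (successors {s0}): φ is true.
For instance, at s2:
  At s2: r is true, \Box \neg \neg p is true, so r \lor \Box \neg \neg p is true.
    At s2: \Box \neg \neg p requires \neg \neg p at every successor {s0}.
      At s0: \neg \neg p is true.
    So \Box \neg \neg p is true at s2.
Satisfying worlds: {s0, s1, s2}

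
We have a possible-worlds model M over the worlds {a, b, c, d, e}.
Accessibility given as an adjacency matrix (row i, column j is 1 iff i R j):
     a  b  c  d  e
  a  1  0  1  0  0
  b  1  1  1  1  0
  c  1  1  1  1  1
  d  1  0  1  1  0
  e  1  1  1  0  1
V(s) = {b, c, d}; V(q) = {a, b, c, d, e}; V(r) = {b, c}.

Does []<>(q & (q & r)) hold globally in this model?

Yes

Recall that []ψ holds at a world iff ψ holds at every accessible world, and <>ψ holds iff ψ holds at some accessible world.
Let φ = []<>(q & (q & r)). Evaluate φ at each world:
  a (successors {a, c}): φ is true.
  b (successors {a, b, c, d}): φ is true.
  c (successors {a, b, c, d, e}): φ is true.
  d (successors {a, c, d}): φ is true.
  e (successors {a, b, c, e}): φ is true.
For instance, at b:
  At b: []<>(q & (q & r)) requires <>(q & (q & r)) at every successor {a, b, c, d}.
    At a: <>(q & (q & r)) is true.
    At b: <>(q & (q & r)) is true.
    At c: <>(q & (q & r)) is true.
    At d: <>(q & (q & r)) is true.
  So []<>(q & (q & r)) is true at b.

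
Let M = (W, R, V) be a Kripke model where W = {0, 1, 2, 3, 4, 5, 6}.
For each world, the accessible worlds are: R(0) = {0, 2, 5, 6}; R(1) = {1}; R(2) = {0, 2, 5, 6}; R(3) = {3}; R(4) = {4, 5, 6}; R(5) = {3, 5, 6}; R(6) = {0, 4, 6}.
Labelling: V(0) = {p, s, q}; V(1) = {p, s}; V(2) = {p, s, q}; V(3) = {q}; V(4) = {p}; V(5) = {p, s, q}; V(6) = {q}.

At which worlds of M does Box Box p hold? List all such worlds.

Let φ = Box Box p. Evaluate φ at each world:
  0 (successors {0, 2, 5, 6}): φ is false.
  1 (successors {1}): φ is true.
  2 (successors {0, 2, 5, 6}): φ is false.
  3 (successors {3}): φ is false.
  4 (successors {4, 5, 6}): φ is false.
  5 (successors {3, 5, 6}): φ is false.
  6 (successors {0, 4, 6}): φ is false.
For instance, at 0:
  At 0: Box Box p requires Box p at every successor {0, 2, 5, 6}.
    Box p fails at 0, so Box Box p is false at 0.
      At 0: Box p requires p at every successor {0, 2, 5, 6}.
        p fails at 6, so Box p is false at 0.
Satisfying worlds: {1}

1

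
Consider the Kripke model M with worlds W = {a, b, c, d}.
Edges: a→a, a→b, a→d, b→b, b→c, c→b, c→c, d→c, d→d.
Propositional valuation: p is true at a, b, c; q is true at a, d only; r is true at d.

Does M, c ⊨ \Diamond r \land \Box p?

No

At c: \Diamond r is false, \Box p is true, so \Diamond r \land \Box p is false.
  At c: \Diamond r requires r at some successor in {b, c}.
    At b: r is false.
    At c: r is false.
  So \Diamond r is false at c.
  At c: \Box p requires p at every successor {b, c}.
    At b: p is true.
    At c: p is true.
  So \Box p is true at c.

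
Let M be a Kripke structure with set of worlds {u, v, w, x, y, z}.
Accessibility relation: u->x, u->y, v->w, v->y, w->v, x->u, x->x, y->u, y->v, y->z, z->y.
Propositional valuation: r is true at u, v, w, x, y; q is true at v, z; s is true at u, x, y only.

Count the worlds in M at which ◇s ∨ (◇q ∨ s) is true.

6

Let φ = ◇s ∨ (◇q ∨ s). Evaluate φ at each world:
  u (successors {x, y}): φ is true.
  v (successors {w, y}): φ is true.
  w (successors {v}): φ is true.
  x (successors {u, x}): φ is true.
  y (successors {u, v, z}): φ is true.
  z (successors {y}): φ is true.
For instance, at y:
  At y: ◇s is true, ◇q ∨ s is true, so ◇s ∨ (◇q ∨ s) is true.
    At y: ◇s requires s at some successor in {u, v, z}.
      s holds at u, so ◇s is true at y.
    At y: ◇q is true, s is true, so ◇q ∨ s is true.
      At y: ◇q requires q at some successor in {u, v, z}.
        q holds at v, so ◇q is true at y.
Satisfying worlds: {u, v, w, x, y, z}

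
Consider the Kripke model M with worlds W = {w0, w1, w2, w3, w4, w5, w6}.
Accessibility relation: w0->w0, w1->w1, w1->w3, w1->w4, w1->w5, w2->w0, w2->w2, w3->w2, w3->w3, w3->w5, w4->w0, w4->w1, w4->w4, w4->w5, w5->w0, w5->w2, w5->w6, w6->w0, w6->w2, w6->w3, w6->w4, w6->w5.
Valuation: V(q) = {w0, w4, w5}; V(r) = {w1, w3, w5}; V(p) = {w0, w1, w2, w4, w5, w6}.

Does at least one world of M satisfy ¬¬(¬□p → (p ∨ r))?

Yes

Let φ = ¬¬(¬□p → (p ∨ r)). Evaluate φ at each world:
  w0 (successors {w0}): φ is true.
  w1 (successors {w1, w3, w4, w5}): φ is true.
  w2 (successors {w0, w2}): φ is true.
  w3 (successors {w2, w3, w5}): φ is true.
  w4 (successors {w0, w1, w4, w5}): φ is true.
  w5 (successors {w0, w2, w6}): φ is true.
  w6 (successors {w0, w2, w3, w4, w5}): φ is true.
Detail at w0 (witness):
  At w0: ¬(¬□p → (p ∨ r)) is false, so ¬¬(¬□p → (p ∨ r)) is true.
    At w0: ¬□p → (p ∨ r) is true, so ¬(¬□p → (p ∨ r)) is false.
      At w0: ¬□p is false, p ∨ r is true, so ¬□p → (p ∨ r) is true.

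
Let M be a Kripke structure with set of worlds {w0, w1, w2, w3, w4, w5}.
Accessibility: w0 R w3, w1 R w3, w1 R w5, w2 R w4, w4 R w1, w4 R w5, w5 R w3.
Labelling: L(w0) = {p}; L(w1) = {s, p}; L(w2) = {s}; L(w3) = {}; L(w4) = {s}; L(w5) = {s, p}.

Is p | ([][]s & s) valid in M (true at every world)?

No

Let φ = p | ([][]s & s). Evaluate φ at each world:
  w0 (successors {w3}): φ is true.
  w1 (successors {w3, w5}): φ is true.
  w2 (successors {w4}): φ is true.
  w3 (successors ∅): φ is false.
  w4 (successors {w1, w5}): φ is false.
  w5 (successors {w3}): φ is true.
Detail at w3 (counterexample):
  At w3: p is false, [][]s & s is false, so p | ([][]s & s) is false.
    At w3: [][]s is true, s is false, so [][]s & s is false.
      At w3: no accessible worlds, so [][]s holds vacuously.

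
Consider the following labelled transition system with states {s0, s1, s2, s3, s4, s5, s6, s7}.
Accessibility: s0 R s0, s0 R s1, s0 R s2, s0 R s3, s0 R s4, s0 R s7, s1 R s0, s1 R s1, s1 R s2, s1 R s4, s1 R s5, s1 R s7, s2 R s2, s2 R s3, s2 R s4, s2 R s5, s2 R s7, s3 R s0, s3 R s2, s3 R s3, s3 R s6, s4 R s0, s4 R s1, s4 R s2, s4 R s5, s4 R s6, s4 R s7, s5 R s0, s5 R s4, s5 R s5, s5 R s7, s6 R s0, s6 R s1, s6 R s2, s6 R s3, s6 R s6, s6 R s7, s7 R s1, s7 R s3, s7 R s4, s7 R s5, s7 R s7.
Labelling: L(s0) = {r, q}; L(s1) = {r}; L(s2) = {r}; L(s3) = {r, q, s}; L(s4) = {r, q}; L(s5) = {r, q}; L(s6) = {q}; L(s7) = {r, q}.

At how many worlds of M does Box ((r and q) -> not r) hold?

0

Recall that Box ψ holds at a world iff ψ holds at every accessible world, and Dia ψ holds iff ψ holds at some accessible world.
Let φ = Box ((r and q) -> not r). Evaluate φ at each world:
  s0 (successors {s0, s1, s2, s3, s4, s7}): φ is false.
  s1 (successors {s0, s1, s2, s4, s5, s7}): φ is false.
  s2 (successors {s2, s3, s4, s5, s7}): φ is false.
  s3 (successors {s0, s2, s3, s6}): φ is false.
  s4 (successors {s0, s1, s2, s5, s6, s7}): φ is false.
  s5 (successors {s0, s4, s5, s7}): φ is false.
  s6 (successors {s0, s1, s2, s3, s6, s7}): φ is false.
  s7 (successors {s1, s3, s4, s5, s7}): φ is false.
For instance, at s7:
  At s7: Box ((r and q) -> not r) requires (r and q) -> not r at every successor {s1, s3, s4, s5, s7}.
    (r and q) -> not r fails at s3, so Box ((r and q) -> not r) is false at s7.
Satisfying worlds: none.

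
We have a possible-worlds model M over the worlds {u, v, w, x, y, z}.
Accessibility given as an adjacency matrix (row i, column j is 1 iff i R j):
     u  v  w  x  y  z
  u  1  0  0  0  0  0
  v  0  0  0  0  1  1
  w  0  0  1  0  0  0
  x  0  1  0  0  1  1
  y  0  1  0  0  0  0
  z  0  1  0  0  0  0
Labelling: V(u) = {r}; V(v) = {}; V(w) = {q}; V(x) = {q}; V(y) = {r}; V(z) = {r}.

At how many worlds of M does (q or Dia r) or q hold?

4

Let φ = (q or Dia r) or q. Evaluate φ at each world:
  u (successors {u}): φ is true.
  v (successors {y, z}): φ is true.
  w (successors {w}): φ is true.
  x (successors {v, y, z}): φ is true.
  y (successors {v}): φ is false.
  z (successors {v}): φ is false.
For instance, at u:
  At u: q or Dia r is true, q is false, so (q or Dia r) or q is true.
    At u: q is false, Dia r is true, so q or Dia r is true.
      At u: Dia r requires r at some successor in {u}.
        r holds at u, so Dia r is true at u.
Satisfying worlds: {u, v, w, x}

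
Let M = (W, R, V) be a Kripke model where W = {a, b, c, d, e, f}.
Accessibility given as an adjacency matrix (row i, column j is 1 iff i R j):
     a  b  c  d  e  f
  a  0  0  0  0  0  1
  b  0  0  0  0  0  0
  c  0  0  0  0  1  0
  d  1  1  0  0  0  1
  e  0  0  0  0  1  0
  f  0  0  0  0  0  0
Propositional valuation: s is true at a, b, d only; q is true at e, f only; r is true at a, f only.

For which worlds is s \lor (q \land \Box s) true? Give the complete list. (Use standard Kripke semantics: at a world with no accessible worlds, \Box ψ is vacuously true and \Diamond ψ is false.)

Let φ = s \lor (q \land \Box s). Evaluate φ at each world:
  a (successors {f}): φ is true.
  b (successors ∅): φ is true.
  c (successors {e}): φ is false.
  d (successors {a, b, f}): φ is true.
  e (successors {e}): φ is false.
  f (successors ∅): φ is true.
For instance, at c:
  At c: s is false, q \land \Box s is false, so s \lor (q \land \Box s) is false.
    At c: q is false, \Box s is false, so q \land \Box s is false.
      At c: \Box s requires s at every successor {e}.
        s fails at e, so \Box s is false at c.
Satisfying worlds: {a, b, d, f}

a, b, d, f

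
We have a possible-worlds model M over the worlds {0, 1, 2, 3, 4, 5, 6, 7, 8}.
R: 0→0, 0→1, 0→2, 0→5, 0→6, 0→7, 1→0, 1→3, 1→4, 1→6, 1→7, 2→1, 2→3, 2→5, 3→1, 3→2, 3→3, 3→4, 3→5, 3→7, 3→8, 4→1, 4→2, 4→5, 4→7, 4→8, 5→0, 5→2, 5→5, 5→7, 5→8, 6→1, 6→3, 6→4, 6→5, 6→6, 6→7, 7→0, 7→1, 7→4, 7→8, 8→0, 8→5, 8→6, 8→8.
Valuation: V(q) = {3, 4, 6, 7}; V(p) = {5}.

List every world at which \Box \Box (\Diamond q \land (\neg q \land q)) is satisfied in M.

Recall that \Box ψ holds at a world iff ψ holds at every accessible world, and \Diamond ψ holds iff ψ holds at some accessible world.
Let φ = \Box \Box (\Diamond q \land (\neg q \land q)). Evaluate φ at each world:
  0 (successors {0, 1, 2, 5, 6, 7}): φ is false.
  1 (successors {0, 3, 4, 6, 7}): φ is false.
  2 (successors {1, 3, 5}): φ is false.
  3 (successors {1, 2, 3, 4, 5, 7, 8}): φ is false.
  4 (successors {1, 2, 5, 7, 8}): φ is false.
  5 (successors {0, 2, 5, 7, 8}): φ is false.
  6 (successors {1, 3, 4, 5, 6, 7}): φ is false.
  7 (successors {0, 1, 4, 8}): φ is false.
  8 (successors {0, 5, 6, 8}): φ is false.
For instance, at 2:
  At 2: \Box \Box (\Diamond q \land (\neg q \land q)) requires \Box (\Diamond q \land (\neg q \land q)) at every successor {1, 3, 5}.
    \Box (\Diamond q \land (\neg q \land q)) fails at 1, so \Box \Box (\Diamond q \land (\neg q \land q)) is false at 2.
      At 1: \Box (\Diamond q \land (\neg q \land q)) requires \Diamond q \land (\neg q \land q) at every successor {0, 3, 4, 6, 7}.
        \Diamond q \land (\neg q \land q) fails at 0, so \Box (\Diamond q \land (\neg q \land q)) is false at 1.
Satisfying worlds: none.

none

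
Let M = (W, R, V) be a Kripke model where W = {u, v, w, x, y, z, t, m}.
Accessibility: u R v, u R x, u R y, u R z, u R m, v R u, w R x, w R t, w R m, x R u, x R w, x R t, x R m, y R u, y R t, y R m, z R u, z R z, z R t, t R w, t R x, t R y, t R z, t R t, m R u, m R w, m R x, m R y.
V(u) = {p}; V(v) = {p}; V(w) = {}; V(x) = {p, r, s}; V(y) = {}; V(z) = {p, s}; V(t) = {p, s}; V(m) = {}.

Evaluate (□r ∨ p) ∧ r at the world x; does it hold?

At x: □r ∨ p is true, r is true, so (□r ∨ p) ∧ r is true.
  At x: □r is false, p is true, so □r ∨ p is true.
    At x: □r requires r at every successor {u, w, t, m}.
      r fails at u, so □r is false at x.

Yes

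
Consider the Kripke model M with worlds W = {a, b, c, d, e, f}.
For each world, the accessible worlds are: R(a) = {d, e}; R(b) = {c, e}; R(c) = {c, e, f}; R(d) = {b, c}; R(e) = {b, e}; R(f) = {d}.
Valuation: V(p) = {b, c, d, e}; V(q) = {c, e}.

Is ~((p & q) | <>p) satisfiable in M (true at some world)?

Let φ = ~((p & q) | <>p). Evaluate φ at each world:
  a (successors {d, e}): φ is false.
  b (successors {c, e}): φ is false.
  c (successors {c, e, f}): φ is false.
  d (successors {b, c}): φ is false.
  e (successors {b, e}): φ is false.
  f (successors {d}): φ is false.
For instance, at e:
  At e: (p & q) | <>p is true, so ~((p & q) | <>p) is false.
    At e: p & q is true, <>p is true, so (p & q) | <>p is true.
      At e: <>p requires p at some successor in {b, e}.
        p holds at b, so <>p is true at e.

No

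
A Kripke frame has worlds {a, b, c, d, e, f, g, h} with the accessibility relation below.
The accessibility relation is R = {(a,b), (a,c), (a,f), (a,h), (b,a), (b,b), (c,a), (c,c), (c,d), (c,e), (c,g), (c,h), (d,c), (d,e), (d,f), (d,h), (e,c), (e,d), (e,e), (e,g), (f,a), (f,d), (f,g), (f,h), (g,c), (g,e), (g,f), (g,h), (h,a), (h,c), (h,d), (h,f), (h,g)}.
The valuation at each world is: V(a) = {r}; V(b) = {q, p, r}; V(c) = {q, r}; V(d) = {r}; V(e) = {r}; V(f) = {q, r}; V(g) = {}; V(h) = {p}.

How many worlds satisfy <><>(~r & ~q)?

Let φ = <><>(~r & ~q). Evaluate φ at each world:
  a (successors {b, c, f, h}): φ is true.
  b (successors {a, b}): φ is true.
  c (successors {a, c, d, e, g, h}): φ is true.
  d (successors {c, e, f, h}): φ is true.
  e (successors {c, d, e, g}): φ is true.
  f (successors {a, d, g, h}): φ is true.
  g (successors {c, e, f, h}): φ is true.
  h (successors {a, c, d, f, g}): φ is true.
For instance, at h:
  At h: <><>(~r & ~q) requires <>(~r & ~q) at some successor in {a, c, d, f, g}.
    <>(~r & ~q) holds at a, so <><>(~r & ~q) is true at h.
      At a: <>(~r & ~q) requires ~r & ~q at some successor in {b, c, f, h}.
        ~r & ~q holds at h, so <>(~r & ~q) is true at a.
Satisfying worlds: {a, b, c, d, e, f, g, h}

8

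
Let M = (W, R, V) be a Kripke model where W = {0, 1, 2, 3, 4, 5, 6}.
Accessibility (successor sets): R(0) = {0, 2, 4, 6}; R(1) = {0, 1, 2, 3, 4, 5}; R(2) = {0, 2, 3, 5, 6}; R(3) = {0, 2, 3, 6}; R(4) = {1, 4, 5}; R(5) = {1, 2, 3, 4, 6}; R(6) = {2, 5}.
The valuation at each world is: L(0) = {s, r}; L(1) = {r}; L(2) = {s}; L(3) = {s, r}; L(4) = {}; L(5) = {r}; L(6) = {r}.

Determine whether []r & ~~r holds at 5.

At 5: []r is false, ~~r is true, so []r & ~~r is false.
  At 5: []r requires r at every successor {1, 2, 3, 4, 6}.
    r fails at 2, so []r is false at 5.

No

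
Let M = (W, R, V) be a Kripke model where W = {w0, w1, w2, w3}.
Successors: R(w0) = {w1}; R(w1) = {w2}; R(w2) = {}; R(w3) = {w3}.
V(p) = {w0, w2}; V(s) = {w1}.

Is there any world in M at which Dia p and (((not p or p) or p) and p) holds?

No

Let φ = Dia p and (((not p or p) or p) and p). Evaluate φ at each world:
  w0 (successors {w1}): φ is false.
  w1 (successors {w2}): φ is false.
  w2 (successors ∅): φ is false.
  w3 (successors {w3}): φ is false.
For instance, at w0:
  At w0: Dia p is false, ((not p or p) or p) and p is true, so Dia p and (((not p or p) or p) and p) is false.
    At w0: Dia p requires p at some successor in {w1}.
      At w1: p is false.
    So Dia p is false at w0.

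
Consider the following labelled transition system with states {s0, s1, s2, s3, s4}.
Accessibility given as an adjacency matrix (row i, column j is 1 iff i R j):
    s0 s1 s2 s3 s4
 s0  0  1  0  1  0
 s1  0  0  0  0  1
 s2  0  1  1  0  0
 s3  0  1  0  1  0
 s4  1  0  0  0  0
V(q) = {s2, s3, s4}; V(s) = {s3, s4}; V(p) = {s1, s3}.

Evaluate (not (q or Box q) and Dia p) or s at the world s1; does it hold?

Recall that Box ψ holds at a world iff ψ holds at every accessible world, and Dia ψ holds iff ψ holds at some accessible world.
At s1: not (q or Box q) and Dia p is false, s is false, so (not (q or Box q) and Dia p) or s is false.
  At s1: not (q or Box q) is false, Dia p is false, so not (q or Box q) and Dia p is false.
    At s1: q or Box q is true, so not (q or Box q) is false.
      At s1: q is false, Box q is true, so q or Box q is true.
    At s1: Dia p requires p at some successor in {s4}.
      At s4: p is false.
    So Dia p is false at s1.

No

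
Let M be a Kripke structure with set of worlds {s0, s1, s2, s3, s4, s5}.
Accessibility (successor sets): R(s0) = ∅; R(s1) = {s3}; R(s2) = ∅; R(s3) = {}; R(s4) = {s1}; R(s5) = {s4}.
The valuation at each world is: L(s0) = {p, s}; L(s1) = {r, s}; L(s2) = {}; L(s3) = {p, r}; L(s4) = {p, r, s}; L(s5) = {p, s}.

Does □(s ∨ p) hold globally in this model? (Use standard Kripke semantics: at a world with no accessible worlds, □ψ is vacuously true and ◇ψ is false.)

Yes

Let φ = □(s ∨ p). Evaluate φ at each world:
  s0 (successors ∅): φ is true.
  s1 (successors {s3}): φ is true.
  s2 (successors ∅): φ is true.
  s3 (successors ∅): φ is true.
  s4 (successors {s1}): φ is true.
  s5 (successors {s4}): φ is true.
For instance, at s4:
  At s4: □(s ∨ p) requires s ∨ p at every successor {s1}.
    At s1: s ∨ p is true.
  So □(s ∨ p) is true at s4.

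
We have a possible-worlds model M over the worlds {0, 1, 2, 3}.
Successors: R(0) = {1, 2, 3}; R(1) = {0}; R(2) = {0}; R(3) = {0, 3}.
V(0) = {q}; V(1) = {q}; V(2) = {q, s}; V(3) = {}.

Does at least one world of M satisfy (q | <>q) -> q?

Let φ = (q | <>q) -> q. Evaluate φ at each world:
  0 (successors {1, 2, 3}): φ is true.
  1 (successors {0}): φ is true.
  2 (successors {0}): φ is true.
  3 (successors {0, 3}): φ is false.
Detail at 0 (witness):
  At 0: q | <>q is true, q is true, so (q | <>q) -> q is true.
    At 0: q is true, <>q is true, so q | <>q is true.
      At 0: <>q requires q at some successor in {1, 2, 3}.
        q holds at 1, so <>q is true at 0.

Yes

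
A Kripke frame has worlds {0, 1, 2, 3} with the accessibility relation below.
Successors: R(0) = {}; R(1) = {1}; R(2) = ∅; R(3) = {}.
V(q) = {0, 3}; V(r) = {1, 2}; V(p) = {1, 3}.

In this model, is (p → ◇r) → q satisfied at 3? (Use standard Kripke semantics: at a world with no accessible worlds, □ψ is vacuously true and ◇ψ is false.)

Yes

At 3: p → ◇r is false, q is true, so (p → ◇r) → q is true.
  At 3: p is true, ◇r is false, so p → ◇r is false.
    At 3: no accessible worlds, so ◇r is false.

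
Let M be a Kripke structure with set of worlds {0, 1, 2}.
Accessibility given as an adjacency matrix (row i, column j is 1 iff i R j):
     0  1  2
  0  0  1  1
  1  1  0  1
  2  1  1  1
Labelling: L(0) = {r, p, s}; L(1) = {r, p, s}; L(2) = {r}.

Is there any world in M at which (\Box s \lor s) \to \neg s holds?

Let φ = (\Box s \lor s) \to \neg s. Evaluate φ at each world:
  0 (successors {1, 2}): φ is false.
  1 (successors {0, 2}): φ is false.
  2 (successors {0, 1, 2}): φ is true.
Detail at 2 (witness):
  At 2: \Box s \lor s is false, \neg s is true, so (\Box s \lor s) \to \neg s is true.
    At 2: \Box s is false, s is false, so \Box s \lor s is false.
      At 2: \Box s requires s at every successor {0, 1, 2}.
        s fails at 2, so \Box s is false at 2.

Yes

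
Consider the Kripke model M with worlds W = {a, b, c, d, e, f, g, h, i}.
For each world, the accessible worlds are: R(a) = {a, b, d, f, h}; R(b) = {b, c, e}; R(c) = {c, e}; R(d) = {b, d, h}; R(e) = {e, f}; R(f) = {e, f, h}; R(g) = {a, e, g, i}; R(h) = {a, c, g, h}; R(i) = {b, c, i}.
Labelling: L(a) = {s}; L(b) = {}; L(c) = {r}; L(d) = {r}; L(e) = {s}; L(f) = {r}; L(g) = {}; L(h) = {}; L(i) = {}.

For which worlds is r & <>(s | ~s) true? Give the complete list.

c, d, f

Let φ = r & <>(s | ~s). Evaluate φ at each world:
  a (successors {a, b, d, f, h}): φ is false.
  b (successors {b, c, e}): φ is false.
  c (successors {c, e}): φ is true.
  d (successors {b, d, h}): φ is true.
  e (successors {e, f}): φ is false.
  f (successors {e, f, h}): φ is true.
  g (successors {a, e, g, i}): φ is false.
  h (successors {a, c, g, h}): φ is false.
  i (successors {b, c, i}): φ is false.
For instance, at a:
  At a: r is false, <>(s | ~s) is true, so r & <>(s | ~s) is false.
    At a: <>(s | ~s) requires s | ~s at some successor in {a, b, d, f, h}.
      s | ~s holds at a, so <>(s | ~s) is true at a.
Satisfying worlds: {c, d, f}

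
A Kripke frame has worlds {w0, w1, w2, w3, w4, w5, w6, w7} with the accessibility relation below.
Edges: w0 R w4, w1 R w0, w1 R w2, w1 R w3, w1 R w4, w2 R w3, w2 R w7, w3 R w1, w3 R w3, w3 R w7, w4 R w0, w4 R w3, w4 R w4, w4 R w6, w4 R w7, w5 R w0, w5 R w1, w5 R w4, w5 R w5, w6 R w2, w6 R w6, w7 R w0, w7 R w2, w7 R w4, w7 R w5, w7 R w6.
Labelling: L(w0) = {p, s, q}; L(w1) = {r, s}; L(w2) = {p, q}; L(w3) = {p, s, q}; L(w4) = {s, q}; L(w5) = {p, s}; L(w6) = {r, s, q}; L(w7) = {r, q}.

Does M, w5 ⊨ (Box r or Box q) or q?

No

Recall that Box ψ holds at a world iff ψ holds at every accessible world, and Dia ψ holds iff ψ holds at some accessible world.
At w5: Box r or Box q is false, q is false, so (Box r or Box q) or q is false.
  At w5: Box r is false, Box q is false, so Box r or Box q is false.
    At w5: Box r requires r at every successor {w0, w1, w4, w5}.
      r fails at w0, so Box r is false at w5.
    At w5: Box q requires q at every successor {w0, w1, w4, w5}.
      q fails at w1, so Box q is false at w5.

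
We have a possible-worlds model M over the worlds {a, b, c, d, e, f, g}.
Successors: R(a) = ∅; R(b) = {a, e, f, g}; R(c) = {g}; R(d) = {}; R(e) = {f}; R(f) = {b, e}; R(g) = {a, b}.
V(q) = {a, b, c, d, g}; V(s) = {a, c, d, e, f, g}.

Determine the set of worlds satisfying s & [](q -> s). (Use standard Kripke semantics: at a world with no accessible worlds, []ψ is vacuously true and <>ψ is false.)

a, c, d, e

Let φ = s & [](q -> s). Evaluate φ at each world:
  a (successors ∅): φ is true.
  b (successors {a, e, f, g}): φ is false.
  c (successors {g}): φ is true.
  d (successors ∅): φ is true.
  e (successors {f}): φ is true.
  f (successors {b, e}): φ is false.
  g (successors {a, b}): φ is false.
For instance, at c:
  At c: s is true, [](q -> s) is true, so s & [](q -> s) is true.
    At c: [](q -> s) requires q -> s at every successor {g}.
      At g: q -> s is true.
    So [](q -> s) is true at c.
Satisfying worlds: {a, c, d, e}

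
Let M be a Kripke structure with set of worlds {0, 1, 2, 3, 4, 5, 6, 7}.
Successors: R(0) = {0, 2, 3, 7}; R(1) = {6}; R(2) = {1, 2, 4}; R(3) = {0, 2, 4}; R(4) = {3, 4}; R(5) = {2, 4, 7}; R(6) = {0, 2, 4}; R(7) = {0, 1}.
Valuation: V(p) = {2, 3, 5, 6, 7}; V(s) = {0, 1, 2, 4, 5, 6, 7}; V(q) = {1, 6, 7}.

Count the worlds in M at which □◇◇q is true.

Recall that □ψ holds at a world iff ψ holds at every accessible world, and ◇ψ holds iff ψ holds at some accessible world.
Let φ = □◇◇q. Evaluate φ at each world:
  0 (successors {0, 2, 3, 7}): φ is true.
  1 (successors {6}): φ is true.
  2 (successors {1, 2, 4}): φ is false.
  3 (successors {0, 2, 4}): φ is false.
  4 (successors {3, 4}): φ is false.
  5 (successors {2, 4, 7}): φ is false.
  6 (successors {0, 2, 4}): φ is false.
  7 (successors {0, 1}): φ is false.
For instance, at 1:
  At 1: □◇◇q requires ◇◇q at every successor {6}.
      At 6: ◇◇q requires ◇q at some successor in {0, 2, 4}.
        ◇q holds at 0, so ◇◇q is true at 6.
  So □◇◇q is true at 1.
Satisfying worlds: {0, 1}

2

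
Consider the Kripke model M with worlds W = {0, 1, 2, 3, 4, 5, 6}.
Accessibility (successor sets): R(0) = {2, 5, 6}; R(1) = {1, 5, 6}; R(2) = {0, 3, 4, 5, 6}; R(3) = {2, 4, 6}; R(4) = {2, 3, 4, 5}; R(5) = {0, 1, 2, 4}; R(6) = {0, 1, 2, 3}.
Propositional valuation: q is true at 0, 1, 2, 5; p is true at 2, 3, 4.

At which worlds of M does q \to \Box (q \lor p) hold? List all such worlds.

3, 4, 5, 6

Let φ = q \to \Box (q \lor p). Evaluate φ at each world:
  0 (successors {2, 5, 6}): φ is false.
  1 (successors {1, 5, 6}): φ is false.
  2 (successors {0, 3, 4, 5, 6}): φ is false.
  3 (successors {2, 4, 6}): φ is true.
  4 (successors {2, 3, 4, 5}): φ is true.
  5 (successors {0, 1, 2, 4}): φ is true.
  6 (successors {0, 1, 2, 3}): φ is true.
For instance, at 5:
  At 5: q is true, \Box (q \lor p) is true, so q \to \Box (q \lor p) is true.
    At 5: \Box (q \lor p) requires q \lor p at every successor {0, 1, 2, 4}.
      At 0: q \lor p is true.
      At 1: q \lor p is true.
      At 2: q \lor p is true.
      At 4: q \lor p is true.
    So \Box (q \lor p) is true at 5.
Satisfying worlds: {3, 4, 5, 6}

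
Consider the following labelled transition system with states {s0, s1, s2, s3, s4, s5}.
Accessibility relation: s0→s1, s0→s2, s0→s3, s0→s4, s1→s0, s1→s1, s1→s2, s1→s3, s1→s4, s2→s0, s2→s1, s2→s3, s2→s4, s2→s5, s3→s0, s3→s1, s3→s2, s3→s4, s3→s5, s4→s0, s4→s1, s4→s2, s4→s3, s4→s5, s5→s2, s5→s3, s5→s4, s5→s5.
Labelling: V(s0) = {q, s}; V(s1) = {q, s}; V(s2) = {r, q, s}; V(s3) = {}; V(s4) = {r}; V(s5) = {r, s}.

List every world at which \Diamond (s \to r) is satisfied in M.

Let φ = \Diamond (s \to r). Evaluate φ at each world:
  s0 (successors {s1, s2, s3, s4}): φ is true.
  s1 (successors {s0, s1, s2, s3, s4}): φ is true.
  s2 (successors {s0, s1, s3, s4, s5}): φ is true.
  s3 (successors {s0, s1, s2, s4, s5}): φ is true.
  s4 (successors {s0, s1, s2, s3, s5}): φ is true.
  s5 (successors {s2, s3, s4, s5}): φ is true.
For instance, at s5:
  At s5: \Diamond (s \to r) requires s \to r at some successor in {s2, s3, s4, s5}.
    s \to r holds at s2, so \Diamond (s \to r) is true at s5.
Satisfying worlds: {s0, s1, s2, s3, s4, s5}

s0, s1, s2, s3, s4, s5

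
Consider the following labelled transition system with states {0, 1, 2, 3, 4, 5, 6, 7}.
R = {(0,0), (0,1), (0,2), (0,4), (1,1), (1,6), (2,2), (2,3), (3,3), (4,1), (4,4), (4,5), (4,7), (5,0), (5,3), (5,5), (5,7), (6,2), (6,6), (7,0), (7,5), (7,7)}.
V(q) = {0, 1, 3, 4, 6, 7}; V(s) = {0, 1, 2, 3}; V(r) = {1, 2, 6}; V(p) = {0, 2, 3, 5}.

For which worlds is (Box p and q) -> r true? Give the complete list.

0, 1, 2, 4, 5, 6, 7

Let φ = (Box p and q) -> r. Evaluate φ at each world:
  0 (successors {0, 1, 2, 4}): φ is true.
  1 (successors {1, 6}): φ is true.
  2 (successors {2, 3}): φ is true.
  3 (successors {3}): φ is false.
  4 (successors {1, 4, 5, 7}): φ is true.
  5 (successors {0, 3, 5, 7}): φ is true.
  6 (successors {2, 6}): φ is true.
  7 (successors {0, 5, 7}): φ is true.
For instance, at 1:
  At 1: Box p and q is false, r is true, so (Box p and q) -> r is true.
    At 1: Box p is false, q is true, so Box p and q is false.
      At 1: Box p requires p at every successor {1, 6}.
        p fails at 1, so Box p is false at 1.
Satisfying worlds: {0, 1, 2, 4, 5, 6, 7}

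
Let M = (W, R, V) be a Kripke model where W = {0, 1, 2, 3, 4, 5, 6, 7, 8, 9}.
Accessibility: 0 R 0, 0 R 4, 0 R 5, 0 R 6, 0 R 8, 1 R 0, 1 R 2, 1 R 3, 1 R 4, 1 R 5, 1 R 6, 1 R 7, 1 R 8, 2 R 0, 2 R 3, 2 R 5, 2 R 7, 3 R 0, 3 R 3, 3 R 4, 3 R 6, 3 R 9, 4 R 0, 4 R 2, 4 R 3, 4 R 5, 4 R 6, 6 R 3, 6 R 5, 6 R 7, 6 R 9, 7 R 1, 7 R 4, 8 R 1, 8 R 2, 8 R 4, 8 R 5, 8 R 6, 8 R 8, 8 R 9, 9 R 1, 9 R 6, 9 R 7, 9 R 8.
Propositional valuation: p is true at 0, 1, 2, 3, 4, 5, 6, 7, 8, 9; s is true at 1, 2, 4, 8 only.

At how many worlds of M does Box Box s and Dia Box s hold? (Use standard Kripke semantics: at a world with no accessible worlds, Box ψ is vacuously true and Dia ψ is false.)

0

Recall that Box ψ holds at a world iff ψ holds at every accessible world, and Dia ψ holds iff ψ holds at some accessible world.
Let φ = Box Box s and Dia Box s. Evaluate φ at each world:
  0 (successors {0, 4, 5, 6, 8}): φ is false.
  1 (successors {0, 2, 3, 4, 5, 6, 7, 8}): φ is false.
  2 (successors {0, 3, 5, 7}): φ is false.
  3 (successors {0, 3, 4, 6, 9}): φ is false.
  4 (successors {0, 2, 3, 5, 6}): φ is false.
  5 (successors ∅): φ is false.
  6 (successors {3, 5, 7, 9}): φ is false.
  7 (successors {1, 4}): φ is false.
  8 (successors {1, 2, 4, 5, 6, 8, 9}): φ is false.
  9 (successors {1, 6, 7, 8}): φ is false.
For instance, at 1:
  At 1: Box Box s is false, Dia Box s is true, so Box Box s and Dia Box s is false.
    At 1: Box Box s requires Box s at every successor {0, 2, 3, 4, 5, 6, 7, 8}.
      Box s fails at 0, so Box Box s is false at 1.
    At 1: Dia Box s requires Box s at some successor in {0, 2, 3, 4, 5, 6, 7, 8}.
      Box s holds at 5, so Dia Box s is true at 1.
Satisfying worlds: none.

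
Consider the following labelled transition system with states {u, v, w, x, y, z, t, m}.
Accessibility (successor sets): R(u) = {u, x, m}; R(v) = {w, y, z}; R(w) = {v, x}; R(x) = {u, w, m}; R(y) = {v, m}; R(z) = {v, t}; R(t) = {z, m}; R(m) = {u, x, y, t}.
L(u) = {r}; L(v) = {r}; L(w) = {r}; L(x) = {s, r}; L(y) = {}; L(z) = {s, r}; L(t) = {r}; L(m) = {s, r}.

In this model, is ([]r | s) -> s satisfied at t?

No

At t: []r | s is true, s is false, so ([]r | s) -> s is false.
  At t: []r is true, s is false, so []r | s is true.
    At t: []r requires r at every successor {z, m}.
      At z: r is true.
      At m: r is true.
    So []r is true at t.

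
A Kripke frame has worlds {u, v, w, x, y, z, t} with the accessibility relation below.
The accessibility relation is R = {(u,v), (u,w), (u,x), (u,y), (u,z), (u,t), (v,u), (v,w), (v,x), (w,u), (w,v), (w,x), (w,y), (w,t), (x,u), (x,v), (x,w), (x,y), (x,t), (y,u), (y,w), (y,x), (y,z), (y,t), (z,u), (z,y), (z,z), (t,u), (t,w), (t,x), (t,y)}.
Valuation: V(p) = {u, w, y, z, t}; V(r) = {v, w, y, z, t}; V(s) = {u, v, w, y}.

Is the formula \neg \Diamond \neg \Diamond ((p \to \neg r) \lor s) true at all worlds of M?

Let φ = \neg \Diamond \neg \Diamond ((p \to \neg r) \lor s). Evaluate φ at each world:
  u (successors {v, w, x, y, z, t}): φ is true.
  v (successors {u, w, x}): φ is true.
  w (successors {u, v, x, y, t}): φ is true.
  x (successors {u, v, w, y, t}): φ is true.
  y (successors {u, w, x, z, t}): φ is true.
  z (successors {u, y, z}): φ is true.
  t (successors {u, w, x, y}): φ is true.
For instance, at y:
  At y: \Diamond \neg \Diamond ((p \to \neg r) \lor s) is false, so \neg \Diamond \neg \Diamond ((p \to \neg r) \lor s) is true.
    At y: \Diamond \neg \Diamond ((p \to \neg r) \lor s) requires \neg \Diamond ((p \to \neg r) \lor s) at some successor in {u, w, x, z, t}.
      At u: \neg \Diamond ((p \to \neg r) \lor s) is false.
      At w: \neg \Diamond ((p \to \neg r) \lor s) is false.
      At x: \neg \Diamond ((p \to \neg r) \lor s) is false.
      At z: \neg \Diamond ((p \to \neg r) \lor s) is false.
      At t: \neg \Diamond ((p \to \neg r) \lor s) is false.
    So \Diamond \neg \Diamond ((p \to \neg r) \lor s) is false at y.

Yes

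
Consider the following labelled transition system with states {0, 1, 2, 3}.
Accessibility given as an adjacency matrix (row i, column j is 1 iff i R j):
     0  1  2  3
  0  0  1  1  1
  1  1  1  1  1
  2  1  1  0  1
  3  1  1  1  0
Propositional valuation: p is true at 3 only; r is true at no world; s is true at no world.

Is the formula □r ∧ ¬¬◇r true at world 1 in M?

At 1: □r is false, ¬¬◇r is false, so □r ∧ ¬¬◇r is false.
  At 1: □r requires r at every successor {0, 1, 2, 3}.
    r fails at 0, so □r is false at 1.
  At 1: ¬◇r is true, so ¬¬◇r is false.
    At 1: ◇r is false, so ¬◇r is true.
      At 1: ◇r requires r at some successor in {0, 1, 2, 3}.
        At 0: r is false.
        At 1: r is false.
        At 2: r is false.
        At 3: r is false.
      So ◇r is false at 1.

No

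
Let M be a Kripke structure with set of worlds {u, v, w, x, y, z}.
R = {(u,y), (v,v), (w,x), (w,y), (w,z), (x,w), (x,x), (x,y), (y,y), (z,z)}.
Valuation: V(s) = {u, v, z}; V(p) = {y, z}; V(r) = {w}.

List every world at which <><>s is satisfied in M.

v, w, x, z

Recall that <>ψ holds at a world iff ψ holds at some accessible world.
Let φ = <><>s. Evaluate φ at each world:
  u (successors {y}): φ is false.
  v (successors {v}): φ is true.
  w (successors {x, y, z}): φ is true.
  x (successors {w, x, y}): φ is true.
  y (successors {y}): φ is false.
  z (successors {z}): φ is true.
For instance, at w:
  At w: <><>s requires <>s at some successor in {x, y, z}.
    <>s holds at z, so <><>s is true at w.
      At z: <>s requires s at some successor in {z}.
        s holds at z, so <>s is true at z.
Satisfying worlds: {v, w, x, z}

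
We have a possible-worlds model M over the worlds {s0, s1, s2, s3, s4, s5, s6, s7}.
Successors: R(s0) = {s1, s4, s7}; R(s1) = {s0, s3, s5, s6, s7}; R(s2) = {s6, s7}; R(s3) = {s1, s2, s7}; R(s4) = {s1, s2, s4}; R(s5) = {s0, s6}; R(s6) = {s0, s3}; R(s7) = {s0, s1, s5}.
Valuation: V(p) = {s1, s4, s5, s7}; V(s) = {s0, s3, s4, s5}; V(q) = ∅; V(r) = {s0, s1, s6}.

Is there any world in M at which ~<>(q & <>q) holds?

Let φ = ~<>(q & <>q). Evaluate φ at each world:
  s0 (successors {s1, s4, s7}): φ is true.
  s1 (successors {s0, s3, s5, s6, s7}): φ is true.
  s2 (successors {s6, s7}): φ is true.
  s3 (successors {s1, s2, s7}): φ is true.
  s4 (successors {s1, s2, s4}): φ is true.
  s5 (successors {s0, s6}): φ is true.
  s6 (successors {s0, s3}): φ is true.
  s7 (successors {s0, s1, s5}): φ is true.
Detail at s0 (witness):
  At s0: <>(q & <>q) is false, so ~<>(q & <>q) is true.
    At s0: <>(q & <>q) requires q & <>q at some successor in {s1, s4, s7}.
      At s1: q & <>q is false.
      At s4: q & <>q is false.
      At s7: q & <>q is false.
    So <>(q & <>q) is false at s0.

Yes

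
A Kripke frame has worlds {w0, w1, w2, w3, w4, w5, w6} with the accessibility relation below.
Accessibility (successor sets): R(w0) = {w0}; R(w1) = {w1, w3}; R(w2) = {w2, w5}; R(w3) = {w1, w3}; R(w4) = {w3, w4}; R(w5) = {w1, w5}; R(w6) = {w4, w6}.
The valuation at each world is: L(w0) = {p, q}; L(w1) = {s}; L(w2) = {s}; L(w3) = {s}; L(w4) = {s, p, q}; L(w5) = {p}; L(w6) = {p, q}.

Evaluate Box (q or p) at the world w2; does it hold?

No

At w2: Box (q or p) requires q or p at every successor {w2, w5}.
  q or p fails at w2, so Box (q or p) is false at w2.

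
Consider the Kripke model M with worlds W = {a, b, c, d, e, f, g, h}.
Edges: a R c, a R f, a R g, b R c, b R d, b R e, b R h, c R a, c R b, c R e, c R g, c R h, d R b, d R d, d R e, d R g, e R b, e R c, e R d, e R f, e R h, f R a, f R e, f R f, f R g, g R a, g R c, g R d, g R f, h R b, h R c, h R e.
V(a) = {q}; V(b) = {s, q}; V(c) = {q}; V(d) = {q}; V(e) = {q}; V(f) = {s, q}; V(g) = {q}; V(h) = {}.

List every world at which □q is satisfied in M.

a, d, f, g, h

Recall that □ψ holds at a world iff ψ holds at every accessible world, and ◇ψ holds iff ψ holds at some accessible world.
Let φ = □q. Evaluate φ at each world:
  a (successors {c, f, g}): φ is true.
  b (successors {c, d, e, h}): φ is false.
  c (successors {a, b, e, g, h}): φ is false.
  d (successors {b, d, e, g}): φ is true.
  e (successors {b, c, d, f, h}): φ is false.
  f (successors {a, e, f, g}): φ is true.
  g (successors {a, c, d, f}): φ is true.
  h (successors {b, c, e}): φ is true.
For instance, at g:
  At g: □q requires q at every successor {a, c, d, f}.
    At a: q is true.
    At c: q is true.
    At d: q is true.
    At f: q is true.
  So □q is true at g.
Satisfying worlds: {a, d, f, g, h}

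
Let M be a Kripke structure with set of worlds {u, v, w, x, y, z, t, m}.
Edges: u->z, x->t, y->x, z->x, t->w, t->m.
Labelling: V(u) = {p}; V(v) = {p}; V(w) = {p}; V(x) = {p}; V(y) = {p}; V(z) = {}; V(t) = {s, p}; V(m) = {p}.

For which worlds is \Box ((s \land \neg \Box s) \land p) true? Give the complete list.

v, w, x, m

Let φ = \Box ((s \land \neg \Box s) \land p). Evaluate φ at each world:
  u (successors {z}): φ is false.
  v (successors ∅): φ is true.
  w (successors ∅): φ is true.
  x (successors {t}): φ is true.
  y (successors {x}): φ is false.
  z (successors {x}): φ is false.
  t (successors {w, m}): φ is false.
  m (successors ∅): φ is true.
For instance, at u:
  At u: \Box ((s \land \neg \Box s) \land p) requires (s \land \neg \Box s) \land p at every successor {z}.
    (s \land \neg \Box s) \land p fails at z, so \Box ((s \land \neg \Box s) \land p) is false at u.
      At z: s \land \neg \Box s is false, p is false, so (s \land \neg \Box s) \land p is false.
Satisfying worlds: {v, w, x, m}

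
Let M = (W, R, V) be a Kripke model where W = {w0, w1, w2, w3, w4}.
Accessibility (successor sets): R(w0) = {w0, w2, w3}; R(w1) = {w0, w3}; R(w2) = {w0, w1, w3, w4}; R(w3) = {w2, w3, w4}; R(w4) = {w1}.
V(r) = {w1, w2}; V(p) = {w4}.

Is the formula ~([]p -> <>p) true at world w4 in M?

At w4: []p -> <>p is true, so ~([]p -> <>p) is false.
  At w4: []p is false, <>p is false, so []p -> <>p is true.
    At w4: []p requires p at every successor {w1}.
      p fails at w1, so []p is false at w4.
    At w4: <>p requires p at some successor in {w1}.
      At w1: p is false.
    So <>p is false at w4.

No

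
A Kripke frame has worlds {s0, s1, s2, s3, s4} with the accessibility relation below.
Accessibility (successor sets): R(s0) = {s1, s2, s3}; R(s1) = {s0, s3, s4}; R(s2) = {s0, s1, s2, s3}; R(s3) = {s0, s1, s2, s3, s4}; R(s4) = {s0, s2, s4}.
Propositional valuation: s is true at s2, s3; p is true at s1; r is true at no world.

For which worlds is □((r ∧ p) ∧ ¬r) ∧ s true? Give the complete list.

Let φ = □((r ∧ p) ∧ ¬r) ∧ s. Evaluate φ at each world:
  s0 (successors {s1, s2, s3}): φ is false.
  s1 (successors {s0, s3, s4}): φ is false.
  s2 (successors {s0, s1, s2, s3}): φ is false.
  s3 (successors {s0, s1, s2, s3, s4}): φ is false.
  s4 (successors {s0, s2, s4}): φ is false.
For instance, at s3:
  At s3: □((r ∧ p) ∧ ¬r) is false, s is true, so □((r ∧ p) ∧ ¬r) ∧ s is false.
    At s3: □((r ∧ p) ∧ ¬r) requires (r ∧ p) ∧ ¬r at every successor {s0, s1, s2, s3, s4}.
      (r ∧ p) ∧ ¬r fails at s0, so □((r ∧ p) ∧ ¬r) is false at s3.
Satisfying worlds: none.

none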